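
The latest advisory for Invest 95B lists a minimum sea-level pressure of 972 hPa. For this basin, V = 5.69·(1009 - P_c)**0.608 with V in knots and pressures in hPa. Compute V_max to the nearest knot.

ΔP = 1009 − 972 = 37 hPa.
37^0.608 ≈ 8.984.
V ≈ 5.69 × 8.984 ≈ 51.1 kt.

51 kt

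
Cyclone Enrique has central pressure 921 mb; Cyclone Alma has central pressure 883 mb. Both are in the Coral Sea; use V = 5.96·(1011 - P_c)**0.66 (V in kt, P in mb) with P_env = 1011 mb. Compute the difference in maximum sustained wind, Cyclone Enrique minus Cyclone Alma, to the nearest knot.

Cyclone Enrique: ΔP = 90; V ≈ 5.96 × 90^0.66 ≈ 116.16 kt.
Cyclone Alma: ΔP = 128; V ≈ 5.96 × 128^0.66 ≈ 146.56 kt.
Difference ≈ 116.16 − 146.56 = -30.40 → -30 kt.

-30 kt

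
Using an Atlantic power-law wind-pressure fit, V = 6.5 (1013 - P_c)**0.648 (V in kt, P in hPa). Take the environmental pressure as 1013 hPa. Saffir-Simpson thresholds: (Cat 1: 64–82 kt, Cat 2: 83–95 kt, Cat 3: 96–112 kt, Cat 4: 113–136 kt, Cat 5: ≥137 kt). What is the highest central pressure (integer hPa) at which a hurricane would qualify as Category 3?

Category 3 begins at V = 96 kt.
Required ΔP = (96/6.5)^(1/0.648) = 14.769^1.543 ≈ 63.76 hPa.
P_c ≤ 1013 − 63.76 = 949.24, so the highest integer P_c is 949 hPa.

949 hPa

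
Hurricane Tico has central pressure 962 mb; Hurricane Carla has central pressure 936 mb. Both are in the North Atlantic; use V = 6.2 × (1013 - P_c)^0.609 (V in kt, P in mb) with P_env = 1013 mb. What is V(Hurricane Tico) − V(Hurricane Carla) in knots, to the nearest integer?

-19 kt

Hurricane Tico: ΔP = 51; V ≈ 6.2 × 51^0.609 ≈ 67.97 kt.
Hurricane Carla: ΔP = 77; V ≈ 6.2 × 77^0.609 ≈ 87.35 kt.
Difference ≈ 67.97 − 87.35 = -19.38 → -19 kt.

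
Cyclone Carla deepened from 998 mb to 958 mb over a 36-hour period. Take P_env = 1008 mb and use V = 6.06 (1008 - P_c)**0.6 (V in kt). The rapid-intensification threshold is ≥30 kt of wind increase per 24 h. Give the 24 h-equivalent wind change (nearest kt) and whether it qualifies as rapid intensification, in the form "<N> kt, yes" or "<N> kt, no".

V₁: ΔP = 10, V ≈ 6.06 × 10^0.6 ≈ 24.13 kt.
V₂: ΔP = 50, V ≈ 6.06 × 50^0.6 ≈ 63.37 kt.
ΔV over 36 h = 39.24 kt → 24 h equivalent = 39.24 × 24/36 ≈ 26.16 kt.
26 kt < 30 kt ⇒ not rapid intensification.

26 kt, no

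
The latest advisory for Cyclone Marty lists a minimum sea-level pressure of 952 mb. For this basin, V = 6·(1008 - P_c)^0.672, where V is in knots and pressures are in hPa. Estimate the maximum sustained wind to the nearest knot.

90 kt

ΔP = 1008 − 952 = 56 mb.
56^0.672 ≈ 14.955.
V ≈ 6 × 14.955 ≈ 89.7 kt.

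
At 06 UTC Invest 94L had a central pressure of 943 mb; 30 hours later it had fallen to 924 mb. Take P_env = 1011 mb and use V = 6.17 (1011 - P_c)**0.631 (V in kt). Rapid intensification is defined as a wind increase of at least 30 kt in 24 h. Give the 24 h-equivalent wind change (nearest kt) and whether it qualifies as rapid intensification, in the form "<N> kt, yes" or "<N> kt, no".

V₁: ΔP = 68, V ≈ 6.17 × 68^0.631 ≈ 88.43 kt.
V₂: ΔP = 87, V ≈ 6.17 × 87^0.631 ≈ 103.31 kt.
ΔV over 30 h = 14.88 kt → 24 h equivalent = 14.88 × 24/30 ≈ 11.90 kt.
12 kt < 30 kt ⇒ not rapid intensification.

12 kt, no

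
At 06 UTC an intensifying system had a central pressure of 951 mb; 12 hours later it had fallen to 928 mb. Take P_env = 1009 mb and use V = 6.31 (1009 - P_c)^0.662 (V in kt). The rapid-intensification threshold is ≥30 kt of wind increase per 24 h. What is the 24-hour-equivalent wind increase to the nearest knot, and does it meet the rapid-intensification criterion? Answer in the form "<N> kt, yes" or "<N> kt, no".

V₁: ΔP = 58, V ≈ 6.31 × 58^0.662 ≈ 92.77 kt.
V₂: ΔP = 81, V ≈ 6.31 × 81^0.662 ≈ 115.73 kt.
ΔV over 12 h = 22.96 kt → 24 h equivalent = 22.96 × 24/12 ≈ 45.92 kt.
46 kt ≥ 30 kt ⇒ rapid intensification.

46 kt, yes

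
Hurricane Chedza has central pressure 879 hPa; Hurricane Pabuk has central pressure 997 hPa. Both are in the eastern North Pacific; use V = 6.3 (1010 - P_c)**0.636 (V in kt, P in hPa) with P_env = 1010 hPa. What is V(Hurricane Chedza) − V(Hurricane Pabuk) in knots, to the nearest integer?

108 kt

Hurricane Chedza: ΔP = 131; V ≈ 6.3 × 131^0.636 ≈ 139.93 kt.
Hurricane Pabuk: ΔP = 13; V ≈ 6.3 × 13^0.636 ≈ 32.20 kt.
Difference ≈ 139.93 − 32.20 = 107.73 → 108 kt.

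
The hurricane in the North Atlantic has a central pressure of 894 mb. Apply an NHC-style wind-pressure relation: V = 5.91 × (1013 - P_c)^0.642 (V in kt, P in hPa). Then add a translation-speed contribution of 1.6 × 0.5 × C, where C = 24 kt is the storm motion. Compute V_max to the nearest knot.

ΔP = 1013 − 894 = 119 mb.
119^0.642 ≈ 21.503.
V ≈ 5.91 × 21.503 ≈ 127.1 kt.
Translation term: 1.6 × 0.5 × 24 = 19.2 kt.
Corrected V ≈ 146.3 kt → 146 kt.

146 kt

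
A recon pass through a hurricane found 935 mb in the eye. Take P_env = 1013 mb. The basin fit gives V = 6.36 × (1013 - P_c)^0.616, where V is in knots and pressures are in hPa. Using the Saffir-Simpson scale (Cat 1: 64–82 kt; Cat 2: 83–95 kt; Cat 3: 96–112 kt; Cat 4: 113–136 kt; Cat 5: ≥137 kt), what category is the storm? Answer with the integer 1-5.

ΔP = 1013 − 935 = 78 mb.
V ≈ 6.36 × 78^0.616 = 6.36 × 14.64 ≈ 93 kt.
93 kt falls in the Category 2 band.

2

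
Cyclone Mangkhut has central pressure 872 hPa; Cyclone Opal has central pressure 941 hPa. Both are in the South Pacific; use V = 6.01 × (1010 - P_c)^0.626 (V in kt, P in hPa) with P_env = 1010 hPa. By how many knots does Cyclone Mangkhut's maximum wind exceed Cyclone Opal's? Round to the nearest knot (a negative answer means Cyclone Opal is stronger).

46 kt

Cyclone Mangkhut: ΔP = 138; V ≈ 6.01 × 138^0.626 ≈ 131.35 kt.
Cyclone Opal: ΔP = 69; V ≈ 6.01 × 69^0.626 ≈ 85.11 kt.
Difference ≈ 131.35 − 85.11 = 46.24 → 46 kt.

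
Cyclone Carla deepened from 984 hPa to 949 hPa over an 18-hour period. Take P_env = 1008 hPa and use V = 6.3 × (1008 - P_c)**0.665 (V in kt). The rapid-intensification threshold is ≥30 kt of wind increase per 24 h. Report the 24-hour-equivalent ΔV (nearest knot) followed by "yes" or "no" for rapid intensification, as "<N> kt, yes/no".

V₁: ΔP = 24, V ≈ 6.3 × 24^0.665 ≈ 52.14 kt.
V₂: ΔP = 59, V ≈ 6.3 × 59^0.665 ≈ 94.83 kt.
ΔV over 18 h = 42.69 kt → 24 h equivalent = 42.69 × 24/18 ≈ 56.92 kt.
57 kt ≥ 30 kt ⇒ rapid intensification.

57 kt, yes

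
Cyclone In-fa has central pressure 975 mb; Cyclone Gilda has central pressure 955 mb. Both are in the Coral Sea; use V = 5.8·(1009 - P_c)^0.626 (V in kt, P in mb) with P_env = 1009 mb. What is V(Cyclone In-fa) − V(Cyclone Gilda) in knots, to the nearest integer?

-18 kt

Cyclone In-fa: ΔP = 34; V ≈ 5.8 × 34^0.626 ≈ 52.74 kt.
Cyclone Gilda: ΔP = 54; V ≈ 5.8 × 54^0.626 ≈ 70.45 kt.
Difference ≈ 52.74 − 70.45 = -17.71 → -18 kt.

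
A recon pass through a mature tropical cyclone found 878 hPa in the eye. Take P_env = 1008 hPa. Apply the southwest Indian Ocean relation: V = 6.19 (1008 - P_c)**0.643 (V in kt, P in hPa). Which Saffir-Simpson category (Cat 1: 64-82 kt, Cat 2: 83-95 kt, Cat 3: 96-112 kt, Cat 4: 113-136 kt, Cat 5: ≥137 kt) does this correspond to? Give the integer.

5

ΔP = 1008 − 878 = 130 hPa.
V ≈ 6.19 × 130^0.643 = 6.19 × 22.87 ≈ 142 kt.
142 kt falls in the Category 5 band.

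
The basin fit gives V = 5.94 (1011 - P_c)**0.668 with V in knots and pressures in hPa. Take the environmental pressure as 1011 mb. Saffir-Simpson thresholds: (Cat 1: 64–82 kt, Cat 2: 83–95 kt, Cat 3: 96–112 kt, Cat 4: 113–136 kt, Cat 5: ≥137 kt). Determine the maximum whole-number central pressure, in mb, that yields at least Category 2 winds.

Category 2 begins at V = 83 kt.
Required ΔP = (83/5.94)^(1/0.668) = 13.973^1.497 ≈ 51.82 mb.
P_c ≤ 1011 − 51.82 = 959.18, so the highest integer P_c is 959 mb.

959 mb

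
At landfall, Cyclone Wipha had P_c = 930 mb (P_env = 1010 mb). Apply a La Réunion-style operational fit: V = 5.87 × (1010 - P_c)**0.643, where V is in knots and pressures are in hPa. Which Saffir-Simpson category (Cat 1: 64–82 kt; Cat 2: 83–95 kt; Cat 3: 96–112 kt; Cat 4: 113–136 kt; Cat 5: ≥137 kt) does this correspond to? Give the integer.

3

ΔP = 1010 − 930 = 80 mb.
V ≈ 5.87 × 80^0.643 = 5.87 × 16.74 ≈ 98 kt.
98 kt falls in the Category 3 band.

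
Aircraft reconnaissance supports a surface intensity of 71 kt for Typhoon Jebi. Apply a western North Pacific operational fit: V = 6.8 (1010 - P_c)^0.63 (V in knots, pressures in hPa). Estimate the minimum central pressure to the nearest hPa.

969 hPa

ΔP = (V / 6.8)^(1/0.63) = (71/6.8)^1.587.
71/6.8 = 10.441; 10.441^1.587 ≈ 41.41 hPa.
P_c = 1010 − 41.41 = 968.59 ≈ 969 hPa.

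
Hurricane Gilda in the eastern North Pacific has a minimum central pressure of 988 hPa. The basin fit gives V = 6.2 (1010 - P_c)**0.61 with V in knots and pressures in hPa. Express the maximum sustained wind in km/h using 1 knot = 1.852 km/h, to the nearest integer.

ΔP = 1010 − 988 = 22 hPa.
V ≈ 6.2 × 22^0.61 = 6.2 × 6.590 ≈ 40.857 kt.
40.857 × 1.852 ≈ 75.67 km/h → 76 km/h.

76 km/h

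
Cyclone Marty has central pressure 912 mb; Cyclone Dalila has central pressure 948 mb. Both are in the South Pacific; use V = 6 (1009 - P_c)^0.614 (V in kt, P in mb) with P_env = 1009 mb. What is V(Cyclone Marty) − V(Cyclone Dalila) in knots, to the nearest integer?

Cyclone Marty: ΔP = 97; V ≈ 6 × 97^0.614 ≈ 99.55 kt.
Cyclone Dalila: ΔP = 61; V ≈ 6 × 61^0.614 ≈ 74.88 kt.
Difference ≈ 99.55 − 74.88 = 24.67 → 25 kt.

25 kt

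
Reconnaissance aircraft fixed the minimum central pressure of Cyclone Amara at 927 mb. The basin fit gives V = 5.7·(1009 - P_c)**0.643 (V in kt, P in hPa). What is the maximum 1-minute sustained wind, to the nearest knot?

ΔP = 1009 − 927 = 82 mb.
82^0.643 ≈ 17.005.
V ≈ 5.7 × 17.005 ≈ 96.9 kt.

97 kt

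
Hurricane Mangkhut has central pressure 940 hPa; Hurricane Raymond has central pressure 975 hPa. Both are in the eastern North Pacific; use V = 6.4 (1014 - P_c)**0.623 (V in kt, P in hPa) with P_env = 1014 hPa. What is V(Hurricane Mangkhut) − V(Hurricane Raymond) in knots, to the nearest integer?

Hurricane Mangkhut: ΔP = 74; V ≈ 6.4 × 74^0.623 ≈ 93.48 kt.
Hurricane Raymond: ΔP = 39; V ≈ 6.4 × 39^0.623 ≈ 62.72 kt.
Difference ≈ 93.48 − 62.72 = 30.76 → 31 kt.

31 kt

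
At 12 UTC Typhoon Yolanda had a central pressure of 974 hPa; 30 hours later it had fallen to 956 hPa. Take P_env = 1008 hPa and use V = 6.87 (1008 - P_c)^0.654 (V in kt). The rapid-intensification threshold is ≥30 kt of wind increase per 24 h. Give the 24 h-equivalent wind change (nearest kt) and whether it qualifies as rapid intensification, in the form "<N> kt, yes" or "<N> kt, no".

V₁: ΔP = 34, V ≈ 6.87 × 34^0.654 ≈ 68.95 kt.
V₂: ΔP = 52, V ≈ 6.87 × 52^0.654 ≈ 91.04 kt.
ΔV over 30 h = 22.09 kt → 24 h equivalent = 22.09 × 24/30 ≈ 17.67 kt.
18 kt < 30 kt ⇒ not rapid intensification.

18 kt, no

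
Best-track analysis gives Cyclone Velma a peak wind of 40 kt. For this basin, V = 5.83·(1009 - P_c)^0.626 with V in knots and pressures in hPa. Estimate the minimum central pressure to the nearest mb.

987 mb

ΔP = (V / 5.83)^(1/0.626) = (40/5.83)^1.597.
40/5.83 = 6.861; 6.861^1.597 ≈ 21.68 mb.
P_c = 1009 − 21.68 = 987.32 ≈ 987 mb.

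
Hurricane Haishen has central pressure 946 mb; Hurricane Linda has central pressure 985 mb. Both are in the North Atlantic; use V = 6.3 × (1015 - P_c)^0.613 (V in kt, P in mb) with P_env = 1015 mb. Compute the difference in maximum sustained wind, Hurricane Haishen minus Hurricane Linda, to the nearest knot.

34 kt

Hurricane Haishen: ΔP = 69; V ≈ 6.3 × 69^0.613 ≈ 84.44 kt.
Hurricane Linda: ΔP = 30; V ≈ 6.3 × 30^0.613 ≈ 50.68 kt.
Difference ≈ 84.44 − 50.68 = 33.76 → 34 kt.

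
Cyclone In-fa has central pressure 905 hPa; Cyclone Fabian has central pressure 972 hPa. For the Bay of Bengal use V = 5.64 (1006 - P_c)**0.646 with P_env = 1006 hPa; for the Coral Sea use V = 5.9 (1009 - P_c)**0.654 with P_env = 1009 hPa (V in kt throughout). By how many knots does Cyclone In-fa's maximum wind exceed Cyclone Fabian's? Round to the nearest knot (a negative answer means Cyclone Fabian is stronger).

49 kt

Cyclone In-fa: ΔP = 101; V ≈ 5.64 × 101^0.646 ≈ 111.19 kt.
Cyclone Fabian: ΔP = 37; V ≈ 5.9 × 37^0.654 ≈ 62.58 kt.
Difference ≈ 111.19 − 62.58 = 48.61 → 49 kt.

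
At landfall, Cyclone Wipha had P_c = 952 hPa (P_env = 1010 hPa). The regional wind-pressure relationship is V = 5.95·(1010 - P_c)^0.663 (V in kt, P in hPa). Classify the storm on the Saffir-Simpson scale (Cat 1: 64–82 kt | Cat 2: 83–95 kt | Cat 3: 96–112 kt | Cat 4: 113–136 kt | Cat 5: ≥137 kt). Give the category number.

2

ΔP = 1010 − 952 = 58 hPa.
V ≈ 5.95 × 58^0.663 = 5.95 × 14.76 ≈ 88 kt.
88 kt falls in the Category 2 band.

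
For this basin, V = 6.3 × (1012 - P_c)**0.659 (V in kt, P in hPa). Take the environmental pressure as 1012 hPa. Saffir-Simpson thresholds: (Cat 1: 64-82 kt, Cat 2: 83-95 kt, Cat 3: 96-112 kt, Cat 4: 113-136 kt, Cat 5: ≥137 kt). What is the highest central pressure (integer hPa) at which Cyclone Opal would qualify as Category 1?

Category 1 begins at V = 64 kt.
Required ΔP = (64/6.3)^(1/0.659) = 10.159^1.517 ≈ 33.72 hPa.
P_c ≤ 1012 − 33.72 = 978.28, so the highest integer P_c is 978 hPa.

978 hPa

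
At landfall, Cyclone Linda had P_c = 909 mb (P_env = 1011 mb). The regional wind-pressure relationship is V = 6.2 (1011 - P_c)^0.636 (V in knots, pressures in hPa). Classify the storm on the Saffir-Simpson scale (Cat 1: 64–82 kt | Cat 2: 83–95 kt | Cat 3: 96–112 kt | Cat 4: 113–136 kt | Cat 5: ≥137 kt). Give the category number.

4

ΔP = 1011 − 909 = 102 mb.
V ≈ 6.2 × 102^0.636 = 6.2 × 18.94 ≈ 117 kt.
117 kt falls in the Category 4 band.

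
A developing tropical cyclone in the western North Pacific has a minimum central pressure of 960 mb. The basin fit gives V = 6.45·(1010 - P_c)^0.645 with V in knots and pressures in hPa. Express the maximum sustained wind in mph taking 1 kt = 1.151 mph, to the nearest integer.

ΔP = 1010 − 960 = 50 mb.
V ≈ 6.45 × 50^0.645 = 6.45 × 12.469 ≈ 80.426 kt.
80.426 × 1.151 ≈ 92.57 mph → 93 mph.

93 mph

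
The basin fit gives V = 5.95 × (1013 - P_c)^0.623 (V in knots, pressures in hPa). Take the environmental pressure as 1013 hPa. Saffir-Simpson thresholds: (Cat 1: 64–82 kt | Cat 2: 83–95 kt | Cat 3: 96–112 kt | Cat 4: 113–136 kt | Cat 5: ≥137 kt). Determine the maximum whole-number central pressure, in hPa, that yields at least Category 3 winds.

Category 3 begins at V = 96 kt.
Required ΔP = (96/5.95)^(1/0.623) = 16.134^1.605 ≈ 86.82 hPa.
P_c ≤ 1013 − 86.82 = 926.18, so the highest integer P_c is 926 hPa.

926 hPa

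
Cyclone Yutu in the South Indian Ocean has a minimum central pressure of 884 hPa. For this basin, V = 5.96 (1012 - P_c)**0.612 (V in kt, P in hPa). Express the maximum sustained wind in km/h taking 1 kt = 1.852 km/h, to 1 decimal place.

215.0 km/h

ΔP = 1012 − 884 = 128 hPa.
V ≈ 5.96 × 128^0.612 = 5.96 × 19.481 ≈ 116.107 kt.
116.107 × 1.852 ≈ 215.03 km/h → 215.0 km/h.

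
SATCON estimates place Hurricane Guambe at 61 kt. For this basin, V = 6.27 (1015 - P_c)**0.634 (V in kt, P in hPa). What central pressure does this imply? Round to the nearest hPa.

979 hPa

ΔP = (V / 6.27)^(1/0.634) = (61/6.27)^1.577.
61/6.27 = 9.729; 9.729^1.577 ≈ 36.18 hPa.
P_c = 1015 − 36.18 = 978.82 ≈ 979 hPa.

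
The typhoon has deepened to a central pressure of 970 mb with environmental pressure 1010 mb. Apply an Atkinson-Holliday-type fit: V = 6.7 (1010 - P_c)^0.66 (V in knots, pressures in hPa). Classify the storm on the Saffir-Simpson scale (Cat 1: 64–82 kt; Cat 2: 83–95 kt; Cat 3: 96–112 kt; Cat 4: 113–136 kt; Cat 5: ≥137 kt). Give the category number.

ΔP = 1010 − 970 = 40 mb.
V ≈ 6.7 × 40^0.66 = 6.7 × 11.41 ≈ 76 kt.
76 kt falls in the Category 1 band.

1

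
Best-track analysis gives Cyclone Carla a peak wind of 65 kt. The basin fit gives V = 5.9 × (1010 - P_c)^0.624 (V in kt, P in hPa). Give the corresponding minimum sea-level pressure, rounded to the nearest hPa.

ΔP = (V / 5.9)^(1/0.624) = (65/5.9)^1.603.
65/5.9 = 11.017; 11.017^1.603 ≈ 46.77 hPa.
P_c = 1010 − 46.77 = 963.23 ≈ 963 hPa.

963 hPa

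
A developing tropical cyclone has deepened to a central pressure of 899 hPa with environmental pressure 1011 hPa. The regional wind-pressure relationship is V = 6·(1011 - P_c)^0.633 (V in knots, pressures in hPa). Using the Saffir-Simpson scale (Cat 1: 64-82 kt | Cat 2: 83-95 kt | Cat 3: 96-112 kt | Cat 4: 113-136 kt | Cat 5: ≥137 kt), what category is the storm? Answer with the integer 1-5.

4

ΔP = 1011 − 899 = 112 hPa.
V ≈ 6 × 112^0.633 = 6 × 19.82 ≈ 119 kt.
119 kt falls in the Category 4 band.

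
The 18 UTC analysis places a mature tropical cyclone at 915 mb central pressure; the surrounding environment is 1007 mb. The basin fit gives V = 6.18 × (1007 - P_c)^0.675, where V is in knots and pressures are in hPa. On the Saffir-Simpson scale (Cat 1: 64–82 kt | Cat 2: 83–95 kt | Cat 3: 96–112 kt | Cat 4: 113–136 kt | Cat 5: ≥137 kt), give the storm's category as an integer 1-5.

ΔP = 1007 − 915 = 92 mb.
V ≈ 6.18 × 92^0.675 = 6.18 × 21.16 ≈ 131 kt.
131 kt falls in the Category 4 band.

4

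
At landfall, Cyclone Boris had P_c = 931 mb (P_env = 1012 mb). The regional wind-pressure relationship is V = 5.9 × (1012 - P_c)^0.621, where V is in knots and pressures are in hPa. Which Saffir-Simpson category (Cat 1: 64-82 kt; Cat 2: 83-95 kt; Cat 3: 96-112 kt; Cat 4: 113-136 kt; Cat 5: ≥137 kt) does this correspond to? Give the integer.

2

ΔP = 1012 − 931 = 81 mb.
V ≈ 5.9 × 81^0.621 = 5.9 × 15.32 ≈ 90 kt.
90 kt falls in the Category 2 band.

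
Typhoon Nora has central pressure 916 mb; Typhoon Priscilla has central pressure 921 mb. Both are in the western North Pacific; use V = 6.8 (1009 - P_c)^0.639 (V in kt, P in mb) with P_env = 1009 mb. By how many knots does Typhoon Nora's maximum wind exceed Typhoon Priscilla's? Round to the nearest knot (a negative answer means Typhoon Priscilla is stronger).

4 kt

Typhoon Nora: ΔP = 93; V ≈ 6.8 × 93^0.639 ≈ 123.13 kt.
Typhoon Priscilla: ΔP = 88; V ≈ 6.8 × 88^0.639 ≈ 118.86 kt.
Difference ≈ 123.13 − 118.86 = 4.27 → 4 kt.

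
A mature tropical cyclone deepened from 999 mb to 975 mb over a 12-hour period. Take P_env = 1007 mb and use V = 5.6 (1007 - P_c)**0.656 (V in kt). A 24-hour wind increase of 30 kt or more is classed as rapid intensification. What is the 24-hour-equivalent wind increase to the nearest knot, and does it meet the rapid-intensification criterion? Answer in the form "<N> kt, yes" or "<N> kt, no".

V₁: ΔP = 8, V ≈ 5.6 × 8^0.656 ≈ 21.91 kt.
V₂: ΔP = 32, V ≈ 5.6 × 32^0.656 ≈ 54.40 kt.
ΔV over 12 h = 32.49 kt → 24 h equivalent = 32.49 × 24/12 ≈ 64.98 kt.
65 kt ≥ 30 kt ⇒ rapid intensification.

65 kt, yes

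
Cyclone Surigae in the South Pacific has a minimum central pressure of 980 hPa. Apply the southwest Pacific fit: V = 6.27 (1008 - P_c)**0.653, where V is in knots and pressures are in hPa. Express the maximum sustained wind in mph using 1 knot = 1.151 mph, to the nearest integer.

ΔP = 1008 − 980 = 28 hPa.
V ≈ 6.27 × 28^0.653 = 6.27 × 8.810 ≈ 55.241 kt.
55.241 × 1.151 ≈ 63.58 mph → 64 mph.

64 mph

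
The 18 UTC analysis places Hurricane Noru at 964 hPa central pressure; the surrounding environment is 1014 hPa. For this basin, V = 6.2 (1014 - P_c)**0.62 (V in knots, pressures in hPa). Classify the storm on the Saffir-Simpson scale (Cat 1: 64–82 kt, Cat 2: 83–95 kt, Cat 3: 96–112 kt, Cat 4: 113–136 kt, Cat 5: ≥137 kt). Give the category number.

ΔP = 1014 − 964 = 50 hPa.
V ≈ 6.2 × 50^0.62 = 6.2 × 11.31 ≈ 70 kt.
70 kt falls in the Category 1 band.

1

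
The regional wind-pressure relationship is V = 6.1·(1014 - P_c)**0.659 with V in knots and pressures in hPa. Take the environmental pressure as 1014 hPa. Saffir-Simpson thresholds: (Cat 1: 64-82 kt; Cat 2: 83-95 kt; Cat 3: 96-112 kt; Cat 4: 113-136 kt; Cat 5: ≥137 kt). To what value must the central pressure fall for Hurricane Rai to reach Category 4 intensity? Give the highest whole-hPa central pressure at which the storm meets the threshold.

930 hPa

Category 4 begins at V = 113 kt.
Required ΔP = (113/6.1)^(1/0.659) = 18.525^1.517 ≈ 83.90 hPa.
P_c ≤ 1014 − 83.90 = 930.10, so the highest integer P_c is 930 hPa.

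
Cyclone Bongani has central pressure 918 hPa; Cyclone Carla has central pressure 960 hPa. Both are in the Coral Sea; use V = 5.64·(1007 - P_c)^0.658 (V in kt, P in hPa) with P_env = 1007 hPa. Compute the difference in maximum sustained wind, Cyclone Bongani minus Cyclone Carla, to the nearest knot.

37 kt

Cyclone Bongani: ΔP = 89; V ≈ 5.64 × 89^0.658 ≈ 108.14 kt.
Cyclone Carla: ΔP = 47; V ≈ 5.64 × 47^0.658 ≈ 71.04 kt.
Difference ≈ 108.14 − 71.04 = 37.10 → 37 kt.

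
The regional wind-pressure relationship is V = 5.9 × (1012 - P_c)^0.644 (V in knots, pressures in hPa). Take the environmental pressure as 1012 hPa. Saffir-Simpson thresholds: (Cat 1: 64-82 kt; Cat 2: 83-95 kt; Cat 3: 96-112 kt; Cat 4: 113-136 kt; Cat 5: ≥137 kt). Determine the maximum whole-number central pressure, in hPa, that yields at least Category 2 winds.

Category 2 begins at V = 83 kt.
Required ΔP = (83/5.9)^(1/0.644) = 14.068^1.553 ≈ 60.67 hPa.
P_c ≤ 1012 − 60.67 = 951.33, so the highest integer P_c is 951 hPa.

951 hPa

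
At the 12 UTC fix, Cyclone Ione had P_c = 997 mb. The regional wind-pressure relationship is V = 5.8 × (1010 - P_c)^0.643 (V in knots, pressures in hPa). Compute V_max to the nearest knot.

ΔP = 1010 − 997 = 13 mb.
13^0.643 ≈ 5.203.
V ≈ 5.8 × 5.203 ≈ 30.2 kt.

30 kt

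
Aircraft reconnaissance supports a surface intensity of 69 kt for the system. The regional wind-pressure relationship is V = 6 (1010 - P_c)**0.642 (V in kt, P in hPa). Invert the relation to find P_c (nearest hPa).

965 hPa

ΔP = (V / 6)^(1/0.642) = (69/6)^1.558.
69/6 = 11.500; 11.500^1.558 ≈ 44.89 hPa.
P_c = 1010 − 44.89 = 965.11 ≈ 965 hPa.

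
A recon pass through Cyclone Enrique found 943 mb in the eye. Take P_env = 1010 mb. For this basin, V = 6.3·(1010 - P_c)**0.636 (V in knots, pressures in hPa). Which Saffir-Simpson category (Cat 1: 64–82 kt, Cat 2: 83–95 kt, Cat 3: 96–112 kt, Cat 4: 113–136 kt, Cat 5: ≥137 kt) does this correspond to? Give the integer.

ΔP = 1010 − 943 = 67 mb.
V ≈ 6.3 × 67^0.636 = 6.3 × 14.50 ≈ 91 kt.
91 kt falls in the Category 2 band.

2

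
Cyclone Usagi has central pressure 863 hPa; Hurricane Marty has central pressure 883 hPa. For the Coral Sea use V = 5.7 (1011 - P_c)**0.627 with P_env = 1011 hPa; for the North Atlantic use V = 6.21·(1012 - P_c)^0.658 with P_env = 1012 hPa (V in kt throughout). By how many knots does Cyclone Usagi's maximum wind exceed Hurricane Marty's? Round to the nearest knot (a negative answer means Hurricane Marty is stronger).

Cyclone Usagi: ΔP = 148; V ≈ 5.7 × 148^0.627 ≈ 130.81 kt.
Hurricane Marty: ΔP = 129; V ≈ 6.21 × 129^0.658 ≈ 152.01 kt.
Difference ≈ 130.81 − 152.01 = -21.20 → -21 kt.

-21 kt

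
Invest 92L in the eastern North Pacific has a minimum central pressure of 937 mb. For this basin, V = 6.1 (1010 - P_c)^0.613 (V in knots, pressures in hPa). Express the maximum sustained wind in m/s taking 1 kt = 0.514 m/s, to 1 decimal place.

43.5 m/s

ΔP = 1010 − 937 = 73 mb.
V ≈ 6.1 × 73^0.613 = 6.1 × 13.874 ≈ 84.634 kt.
84.634 × 0.514 ≈ 43.50 m/s → 43.5 m/s.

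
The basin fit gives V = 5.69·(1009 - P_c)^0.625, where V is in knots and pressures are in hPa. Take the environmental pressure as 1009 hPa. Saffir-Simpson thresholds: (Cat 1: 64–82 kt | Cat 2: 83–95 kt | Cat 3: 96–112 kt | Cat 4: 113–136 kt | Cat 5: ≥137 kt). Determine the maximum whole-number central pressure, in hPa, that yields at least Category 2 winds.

Category 2 begins at V = 83 kt.
Required ΔP = (83/5.69)^(1/0.625) = 14.587^1.600 ≈ 72.84 hPa.
P_c ≤ 1009 − 72.84 = 936.16, so the highest integer P_c is 936 hPa.

936 hPa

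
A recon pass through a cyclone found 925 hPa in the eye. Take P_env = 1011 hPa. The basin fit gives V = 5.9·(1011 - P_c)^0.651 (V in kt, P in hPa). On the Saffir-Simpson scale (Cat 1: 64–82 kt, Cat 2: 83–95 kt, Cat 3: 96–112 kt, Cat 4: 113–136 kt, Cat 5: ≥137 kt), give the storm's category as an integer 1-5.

ΔP = 1011 − 925 = 86 hPa.
V ≈ 5.9 × 86^0.651 = 5.9 × 18.17 ≈ 107 kt.
107 kt falls in the Category 3 band.

3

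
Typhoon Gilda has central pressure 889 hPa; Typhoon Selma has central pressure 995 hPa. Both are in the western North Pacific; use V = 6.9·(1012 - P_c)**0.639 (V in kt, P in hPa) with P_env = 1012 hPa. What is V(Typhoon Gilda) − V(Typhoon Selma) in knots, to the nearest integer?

107 kt

Typhoon Gilda: ΔP = 123; V ≈ 6.9 × 123^0.639 ≈ 149.38 kt.
Typhoon Selma: ΔP = 17; V ≈ 6.9 × 17^0.639 ≈ 42.18 kt.
Difference ≈ 149.38 − 42.18 = 107.20 → 107 kt.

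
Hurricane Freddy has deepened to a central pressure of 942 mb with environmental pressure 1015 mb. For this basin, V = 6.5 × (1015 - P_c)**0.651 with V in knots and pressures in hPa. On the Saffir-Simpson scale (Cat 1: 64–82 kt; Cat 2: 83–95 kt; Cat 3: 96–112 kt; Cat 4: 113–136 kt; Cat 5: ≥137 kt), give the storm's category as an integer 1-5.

ΔP = 1015 − 942 = 73 mb.
V ≈ 6.5 × 73^0.651 = 6.5 × 16.33 ≈ 106 kt.
106 kt falls in the Category 3 band.

3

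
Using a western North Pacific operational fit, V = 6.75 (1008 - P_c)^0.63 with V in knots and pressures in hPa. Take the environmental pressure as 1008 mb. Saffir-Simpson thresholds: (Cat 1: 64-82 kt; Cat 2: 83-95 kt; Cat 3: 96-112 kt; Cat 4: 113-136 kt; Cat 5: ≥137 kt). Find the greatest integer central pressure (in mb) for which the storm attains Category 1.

972 mb

Category 1 begins at V = 64 kt.
Required ΔP = (64/6.75)^(1/0.63) = 9.481^1.587 ≈ 35.53 mb.
P_c ≤ 1008 − 35.53 = 972.47, so the highest integer P_c is 972 mb.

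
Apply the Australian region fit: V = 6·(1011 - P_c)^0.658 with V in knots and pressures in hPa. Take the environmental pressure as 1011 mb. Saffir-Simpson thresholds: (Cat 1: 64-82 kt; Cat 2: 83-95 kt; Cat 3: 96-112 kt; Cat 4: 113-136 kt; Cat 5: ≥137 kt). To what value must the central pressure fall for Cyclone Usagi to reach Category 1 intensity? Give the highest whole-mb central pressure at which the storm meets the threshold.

Category 1 begins at V = 64 kt.
Required ΔP = (64/6)^(1/0.658) = 10.667^1.520 ≈ 36.51 mb.
P_c ≤ 1011 − 36.51 = 974.49, so the highest integer P_c is 974 mb.

974 mb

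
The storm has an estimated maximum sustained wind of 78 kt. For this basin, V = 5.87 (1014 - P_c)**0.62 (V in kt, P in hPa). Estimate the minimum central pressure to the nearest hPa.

ΔP = (V / 5.87)^(1/0.62) = (78/5.87)^1.613.
78/5.87 = 13.288; 13.288^1.613 ≈ 64.87 hPa.
P_c = 1014 − 64.87 = 949.13 ≈ 949 hPa.

949 hPa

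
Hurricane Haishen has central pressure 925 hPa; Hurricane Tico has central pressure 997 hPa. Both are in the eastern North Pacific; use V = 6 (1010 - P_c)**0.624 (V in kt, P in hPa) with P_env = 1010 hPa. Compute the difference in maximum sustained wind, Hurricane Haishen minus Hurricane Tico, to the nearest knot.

Hurricane Haishen: ΔP = 85; V ≈ 6 × 85^0.624 ≈ 95.96 kt.
Hurricane Tico: ΔP = 13; V ≈ 6 × 13^0.624 ≈ 29.73 kt.
Difference ≈ 95.96 − 29.73 = 66.23 → 66 kt.

66 kt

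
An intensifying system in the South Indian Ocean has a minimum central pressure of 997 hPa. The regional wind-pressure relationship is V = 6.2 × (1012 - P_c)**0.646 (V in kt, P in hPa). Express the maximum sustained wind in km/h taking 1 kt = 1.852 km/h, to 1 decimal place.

ΔP = 1012 − 997 = 15 hPa.
V ≈ 6.2 × 15^0.646 = 6.2 × 5.751 ≈ 35.657 kt.
35.657 × 1.852 ≈ 66.04 km/h → 66.0 km/h.

66.0 km/h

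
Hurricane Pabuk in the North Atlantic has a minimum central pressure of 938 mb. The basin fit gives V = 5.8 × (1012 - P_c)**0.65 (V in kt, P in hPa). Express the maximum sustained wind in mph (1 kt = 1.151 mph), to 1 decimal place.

ΔP = 1012 − 938 = 74 mb.
V ≈ 5.8 × 74^0.65 = 5.8 × 16.406 ≈ 95.154 kt.
95.154 × 1.151 ≈ 109.52 mph → 109.5 mph.

109.5 mph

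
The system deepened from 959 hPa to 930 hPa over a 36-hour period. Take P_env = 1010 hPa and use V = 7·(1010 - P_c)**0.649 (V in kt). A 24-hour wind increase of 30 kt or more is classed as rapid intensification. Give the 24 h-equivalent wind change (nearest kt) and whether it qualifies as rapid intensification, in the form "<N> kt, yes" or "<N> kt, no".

V₁: ΔP = 51, V ≈ 7 × 51^0.649 ≈ 89.81 kt.
V₂: ΔP = 80, V ≈ 7 × 80^0.649 ≈ 120.28 kt.
ΔV over 36 h = 30.47 kt → 24 h equivalent = 30.47 × 24/36 ≈ 20.31 kt.
20 kt < 30 kt ⇒ not rapid intensification.

20 kt, no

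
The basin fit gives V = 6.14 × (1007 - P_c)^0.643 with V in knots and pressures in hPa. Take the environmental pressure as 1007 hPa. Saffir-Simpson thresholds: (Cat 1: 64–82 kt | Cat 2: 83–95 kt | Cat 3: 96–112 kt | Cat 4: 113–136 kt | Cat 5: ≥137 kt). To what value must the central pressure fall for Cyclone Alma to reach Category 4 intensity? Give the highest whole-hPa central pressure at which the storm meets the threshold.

914 hPa

Category 4 begins at V = 113 kt.
Required ΔP = (113/6.14)^(1/0.643) = 18.404^1.555 ≈ 92.73 hPa.
P_c ≤ 1007 − 92.73 = 914.27, so the highest integer P_c is 914 hPa.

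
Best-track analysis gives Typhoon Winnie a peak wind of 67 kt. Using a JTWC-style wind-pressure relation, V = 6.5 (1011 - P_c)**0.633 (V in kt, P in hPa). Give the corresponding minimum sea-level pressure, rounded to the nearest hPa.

971 hPa

ΔP = (V / 6.5)^(1/0.633) = (67/6.5)^1.580.
67/6.5 = 10.308; 10.308^1.580 ≈ 39.86 hPa.
P_c = 1011 − 39.86 = 971.14 ≈ 971 hPa.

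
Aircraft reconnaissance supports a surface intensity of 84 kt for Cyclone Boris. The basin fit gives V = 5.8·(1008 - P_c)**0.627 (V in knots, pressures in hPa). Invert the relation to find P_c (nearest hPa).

ΔP = (V / 5.8)^(1/0.627) = (84/5.8)^1.595.
84/5.8 = 14.483; 14.483^1.595 ≈ 71.03 hPa.
P_c = 1008 − 71.03 = 936.97 ≈ 937 hPa.

937 hPa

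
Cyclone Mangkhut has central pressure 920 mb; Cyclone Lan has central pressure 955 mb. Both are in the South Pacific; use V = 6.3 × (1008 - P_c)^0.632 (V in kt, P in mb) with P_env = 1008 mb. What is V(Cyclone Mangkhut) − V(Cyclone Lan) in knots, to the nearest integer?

Cyclone Mangkhut: ΔP = 88; V ≈ 6.3 × 88^0.632 ≈ 106.72 kt.
Cyclone Lan: ΔP = 53; V ≈ 6.3 × 53^0.632 ≈ 77.46 kt.
Difference ≈ 106.72 − 77.46 = 29.26 → 29 kt.

29 kt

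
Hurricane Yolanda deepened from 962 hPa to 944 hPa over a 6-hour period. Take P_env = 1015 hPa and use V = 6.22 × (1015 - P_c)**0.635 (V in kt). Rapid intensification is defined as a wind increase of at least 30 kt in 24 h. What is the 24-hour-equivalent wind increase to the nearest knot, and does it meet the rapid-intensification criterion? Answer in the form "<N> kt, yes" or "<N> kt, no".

V₁: ΔP = 53, V ≈ 6.22 × 53^0.635 ≈ 77.39 kt.
V₂: ΔP = 71, V ≈ 6.22 × 71^0.635 ≈ 93.18 kt.
ΔV over 6 h = 15.79 kt → 24 h equivalent = 15.79 × 24/6 ≈ 63.16 kt.
63 kt ≥ 30 kt ⇒ rapid intensification.

63 kt, yes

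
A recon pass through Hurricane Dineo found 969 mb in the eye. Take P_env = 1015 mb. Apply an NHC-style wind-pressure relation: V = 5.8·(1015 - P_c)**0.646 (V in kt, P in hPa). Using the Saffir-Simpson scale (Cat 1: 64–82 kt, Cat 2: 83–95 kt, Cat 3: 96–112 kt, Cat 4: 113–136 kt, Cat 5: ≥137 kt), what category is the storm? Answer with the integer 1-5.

1

ΔP = 1015 − 969 = 46 mb.
V ≈ 5.8 × 46^0.646 = 5.8 × 11.86 ≈ 69 kt.
69 kt falls in the Category 1 band.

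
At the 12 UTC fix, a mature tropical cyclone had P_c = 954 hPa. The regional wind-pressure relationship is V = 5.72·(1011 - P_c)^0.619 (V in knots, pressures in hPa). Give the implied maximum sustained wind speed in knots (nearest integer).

70 kt

ΔP = 1011 − 954 = 57 hPa.
57^0.619 ≈ 12.215.
V ≈ 5.72 × 12.215 ≈ 69.9 kt.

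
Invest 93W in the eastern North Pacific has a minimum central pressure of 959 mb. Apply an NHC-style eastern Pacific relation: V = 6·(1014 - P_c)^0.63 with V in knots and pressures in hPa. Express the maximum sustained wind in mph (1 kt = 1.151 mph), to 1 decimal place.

ΔP = 1014 − 959 = 55 mb.
V ≈ 6 × 55^0.63 = 6 × 12.486 ≈ 74.917 kt.
74.917 × 1.151 ≈ 86.23 mph → 86.2 mph.

86.2 mph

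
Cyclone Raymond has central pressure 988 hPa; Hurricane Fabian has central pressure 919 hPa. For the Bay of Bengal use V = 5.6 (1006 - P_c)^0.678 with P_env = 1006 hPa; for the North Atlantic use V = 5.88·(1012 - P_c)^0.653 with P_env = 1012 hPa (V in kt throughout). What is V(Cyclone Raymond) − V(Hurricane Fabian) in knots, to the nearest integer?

-74 kt

Cyclone Raymond: ΔP = 18; V ≈ 5.6 × 18^0.678 ≈ 39.74 kt.
Hurricane Fabian: ΔP = 93; V ≈ 5.88 × 93^0.653 ≈ 113.45 kt.
Difference ≈ 39.74 − 113.45 = -73.71 → -74 kt.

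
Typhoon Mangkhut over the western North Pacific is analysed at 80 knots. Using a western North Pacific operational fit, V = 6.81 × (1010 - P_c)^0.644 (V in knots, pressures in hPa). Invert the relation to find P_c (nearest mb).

ΔP = (V / 6.81)^(1/0.644) = (80/6.81)^1.553.
80/6.81 = 11.747; 11.747^1.553 ≈ 45.86 mb.
P_c = 1010 − 45.86 = 964.14 ≈ 964 mb.

964 mb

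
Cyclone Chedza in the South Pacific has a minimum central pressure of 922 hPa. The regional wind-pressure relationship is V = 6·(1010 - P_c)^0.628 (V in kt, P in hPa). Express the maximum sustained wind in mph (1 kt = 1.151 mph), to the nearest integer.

115 mph

ΔP = 1010 − 922 = 88 hPa.
V ≈ 6 × 88^0.628 = 6 × 16.639 ≈ 99.836 kt.
99.836 × 1.151 ≈ 114.91 mph → 115 mph.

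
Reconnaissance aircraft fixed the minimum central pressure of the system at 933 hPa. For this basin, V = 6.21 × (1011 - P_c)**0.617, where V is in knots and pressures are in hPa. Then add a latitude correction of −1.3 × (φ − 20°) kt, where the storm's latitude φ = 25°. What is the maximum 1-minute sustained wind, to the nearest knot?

ΔP = 1011 − 933 = 78 hPa.
78^0.617 ≈ 14.704.
V ≈ 6.21 × 14.704 ≈ 91.3 kt.
Latitude correction: −1.3 × (25 − 20) = -6.5 kt.
Corrected V ≈ 84.8 kt → 85 kt.

85 kt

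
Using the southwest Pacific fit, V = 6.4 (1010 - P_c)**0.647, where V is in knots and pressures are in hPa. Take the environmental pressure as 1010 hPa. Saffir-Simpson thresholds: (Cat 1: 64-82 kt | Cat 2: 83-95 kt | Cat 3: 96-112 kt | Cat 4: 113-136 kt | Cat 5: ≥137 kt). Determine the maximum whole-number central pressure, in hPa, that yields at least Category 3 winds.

Category 3 begins at V = 96 kt.
Required ΔP = (96/6.4)^(1/0.647) = 15.000^1.546 ≈ 65.73 hPa.
P_c ≤ 1010 − 65.73 = 944.27, so the highest integer P_c is 944 hPa.

944 hPa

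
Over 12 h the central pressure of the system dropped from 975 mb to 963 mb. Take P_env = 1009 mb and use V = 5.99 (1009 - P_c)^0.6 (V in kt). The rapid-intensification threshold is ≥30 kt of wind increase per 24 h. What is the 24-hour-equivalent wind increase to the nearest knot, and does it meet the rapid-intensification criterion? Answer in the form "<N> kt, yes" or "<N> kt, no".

20 kt, no

V₁: ΔP = 34, V ≈ 5.99 × 34^0.6 ≈ 49.70 kt.
V₂: ΔP = 46, V ≈ 5.99 × 46^0.6 ≈ 59.58 kt.
ΔV over 12 h = 9.88 kt → 24 h equivalent = 9.88 × 24/12 ≈ 19.76 kt.
20 kt < 30 kt ⇒ not rapid intensification.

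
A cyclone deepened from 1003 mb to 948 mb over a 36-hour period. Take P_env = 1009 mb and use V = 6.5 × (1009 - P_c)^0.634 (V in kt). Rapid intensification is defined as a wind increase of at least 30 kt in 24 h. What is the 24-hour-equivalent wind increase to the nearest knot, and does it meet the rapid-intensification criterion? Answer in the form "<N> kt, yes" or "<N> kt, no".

V₁: ΔP = 6, V ≈ 6.5 × 6^0.634 ≈ 20.24 kt.
V₂: ΔP = 61, V ≈ 6.5 × 61^0.634 ≈ 88.07 kt.
ΔV over 36 h = 67.83 kt → 24 h equivalent = 67.83 × 24/36 ≈ 45.22 kt.
45 kt ≥ 30 kt ⇒ rapid intensification.

45 kt, yes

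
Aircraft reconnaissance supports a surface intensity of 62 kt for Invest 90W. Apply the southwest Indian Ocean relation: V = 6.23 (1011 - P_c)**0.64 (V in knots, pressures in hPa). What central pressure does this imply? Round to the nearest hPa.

ΔP = (V / 6.23)^(1/0.64) = (62/6.23)^1.562.
62/6.23 = 9.952; 9.952^1.562 ≈ 36.24 hPa.
P_c = 1011 − 36.24 = 974.76 ≈ 975 hPa.

975 hPa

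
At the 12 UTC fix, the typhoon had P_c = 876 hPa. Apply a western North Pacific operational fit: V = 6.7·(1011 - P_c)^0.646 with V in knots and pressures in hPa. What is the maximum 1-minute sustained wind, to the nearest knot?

ΔP = 1011 − 876 = 135 hPa.
135^0.646 ≈ 23.779.
V ≈ 6.7 × 23.779 ≈ 159.3 kt.

159 kt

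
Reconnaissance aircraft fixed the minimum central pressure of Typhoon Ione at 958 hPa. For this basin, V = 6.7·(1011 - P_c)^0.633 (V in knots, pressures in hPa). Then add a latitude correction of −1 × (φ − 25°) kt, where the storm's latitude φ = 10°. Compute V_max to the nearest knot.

ΔP = 1011 − 958 = 53 hPa.
53^0.633 ≈ 12.344.
V ≈ 6.7 × 12.344 ≈ 82.7 kt.
Latitude correction: −1 × (10 − 25) = 15 kt.
Corrected V ≈ 97.7 kt → 98 kt.

98 kt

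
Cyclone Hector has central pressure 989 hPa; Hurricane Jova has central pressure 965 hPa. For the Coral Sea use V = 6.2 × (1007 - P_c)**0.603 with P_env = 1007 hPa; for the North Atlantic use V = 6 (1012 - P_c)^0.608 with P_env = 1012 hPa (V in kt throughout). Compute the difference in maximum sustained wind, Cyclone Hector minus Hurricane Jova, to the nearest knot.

-27 kt

Cyclone Hector: ΔP = 18; V ≈ 6.2 × 18^0.603 ≈ 35.43 kt.
Hurricane Jova: ΔP = 47; V ≈ 6 × 47^0.608 ≈ 62.34 kt.
Difference ≈ 35.43 − 62.34 = -26.91 → -27 kt.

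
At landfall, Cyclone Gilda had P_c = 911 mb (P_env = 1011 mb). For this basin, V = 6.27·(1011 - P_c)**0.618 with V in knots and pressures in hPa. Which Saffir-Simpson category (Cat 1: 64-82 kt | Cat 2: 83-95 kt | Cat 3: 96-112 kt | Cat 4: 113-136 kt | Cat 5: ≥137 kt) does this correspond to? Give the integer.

3

ΔP = 1011 − 911 = 100 mb.
V ≈ 6.27 × 100^0.618 = 6.27 × 17.22 ≈ 108 kt.
108 kt falls in the Category 3 band.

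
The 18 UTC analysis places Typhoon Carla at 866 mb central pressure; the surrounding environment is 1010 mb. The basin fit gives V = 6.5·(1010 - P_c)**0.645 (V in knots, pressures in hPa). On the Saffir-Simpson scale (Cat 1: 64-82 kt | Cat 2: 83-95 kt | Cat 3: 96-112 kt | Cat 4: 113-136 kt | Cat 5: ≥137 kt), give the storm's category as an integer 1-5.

ΔP = 1010 − 866 = 144 mb.
V ≈ 6.5 × 144^0.645 = 6.5 × 24.67 ≈ 160 kt.
160 kt falls in the Category 5 band.

5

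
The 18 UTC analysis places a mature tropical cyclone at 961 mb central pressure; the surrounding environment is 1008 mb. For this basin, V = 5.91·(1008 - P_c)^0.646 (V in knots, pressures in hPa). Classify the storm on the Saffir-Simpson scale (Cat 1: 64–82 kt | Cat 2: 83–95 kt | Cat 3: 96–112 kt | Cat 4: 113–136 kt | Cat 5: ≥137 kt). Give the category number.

1

ΔP = 1008 − 961 = 47 mb.
V ≈ 5.91 × 47^0.646 = 5.91 × 12.03 ≈ 71 kt.
71 kt falls in the Category 1 band.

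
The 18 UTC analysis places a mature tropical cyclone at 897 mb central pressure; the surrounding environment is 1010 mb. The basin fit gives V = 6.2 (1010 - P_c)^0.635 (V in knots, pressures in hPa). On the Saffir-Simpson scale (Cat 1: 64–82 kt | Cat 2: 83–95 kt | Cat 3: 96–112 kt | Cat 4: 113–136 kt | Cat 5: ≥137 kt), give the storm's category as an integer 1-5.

ΔP = 1010 − 897 = 113 mb.
V ≈ 6.2 × 113^0.635 = 6.2 × 20.12 ≈ 125 kt.
125 kt falls in the Category 4 band.

4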